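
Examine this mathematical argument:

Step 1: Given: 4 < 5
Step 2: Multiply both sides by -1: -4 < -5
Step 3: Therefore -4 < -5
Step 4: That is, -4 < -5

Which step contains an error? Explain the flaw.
Step 2: Multiply both sides by -1: -4 < -5

Step 2 multiplies both sides by -1 but fails to reverse the inequality sign. When multiplying (or dividing) an inequality by a negative number, the direction must be reversed. Since 4 < 5, we should get -4 > -5, i.e., -4 > -5.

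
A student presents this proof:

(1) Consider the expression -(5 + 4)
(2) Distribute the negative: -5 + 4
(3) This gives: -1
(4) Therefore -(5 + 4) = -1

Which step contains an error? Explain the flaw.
Step 2: Distribute the negative: -5 + 4

Step 2 incorrectly distributes the negative sign. The correct distribution is -(5 + 4) = -5 - 4 = -9. The negative must be applied to both terms, not just the first. The error treats -(5 + 4) as -5 + 4, which equals -1 instead of -9.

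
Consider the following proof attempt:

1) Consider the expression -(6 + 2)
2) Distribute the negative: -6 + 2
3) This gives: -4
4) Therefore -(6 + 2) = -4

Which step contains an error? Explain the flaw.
Step 2: Distribute the negative: -6 + 2

Step 2 incorrectly distributes the negative sign. The correct distribution is -(6 + 2) = -6 - 2 = -8. The negative must be applied to both terms, not just the first. The error treats -(6 + 2) as -6 + 2, which equals -4 instead of -8.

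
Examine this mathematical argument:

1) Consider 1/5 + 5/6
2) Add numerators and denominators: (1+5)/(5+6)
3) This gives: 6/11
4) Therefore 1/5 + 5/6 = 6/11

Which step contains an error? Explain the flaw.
Step 2: Add numerators and denominators: (1+5)/(5+6)

Step 2 incorrectly adds fractions by separately adding numerators and denominators. This is wrong. The correct method requires a common denominator: 1/5 + 5/6 = (1×6 + 5×5)/(5×6) = 31/30 = 31/30. The method used gives 6/11, which is different.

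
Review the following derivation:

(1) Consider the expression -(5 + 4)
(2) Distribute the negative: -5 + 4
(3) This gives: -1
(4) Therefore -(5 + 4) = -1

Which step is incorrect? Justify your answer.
Step 2: Distribute the negative: -5 + 4

Step 2 incorrectly distributes the negative sign. The correct distribution is -(5 + 4) = -5 - 4 = -9. The negative must be applied to both terms, not just the first. The error treats -(5 + 4) as -5 + 4, which equals -1 instead of -9.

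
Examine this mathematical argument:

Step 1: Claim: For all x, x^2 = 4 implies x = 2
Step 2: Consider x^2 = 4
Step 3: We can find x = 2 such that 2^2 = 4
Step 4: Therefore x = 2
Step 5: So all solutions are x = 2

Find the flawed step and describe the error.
Step 4: Therefore x = 2

Step 4 incorrectly concludes that x = 2 is the only solution. The proof shows that x = 2 is A solution (existence), but does not show it is the ONLY solution (uniqueness). In fact, x = -2 is also a solution since (-2)^2 = 4. Finding one solution doesn't prove there are no others.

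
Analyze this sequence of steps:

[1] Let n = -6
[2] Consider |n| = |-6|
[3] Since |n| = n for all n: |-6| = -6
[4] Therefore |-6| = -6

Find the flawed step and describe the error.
Step 3: Since |n| = n for all n: |-6| = -6

Step 3 incorrectly states that |n| = n for all n. The correct definition is |n| = n when n >= 0, and |n| = -n when n < 0. Since -6 < 0, we have |-6| = -(-6) = 6, not -6.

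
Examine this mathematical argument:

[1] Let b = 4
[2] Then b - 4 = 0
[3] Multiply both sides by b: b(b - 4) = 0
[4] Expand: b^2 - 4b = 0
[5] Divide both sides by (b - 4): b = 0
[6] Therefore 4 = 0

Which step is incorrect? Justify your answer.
Step 5: Divide both sides by (b - 4): b = 0

Step 5 divides both sides by (b - 4). However, since b = 4, we have (b - 4) = 0. Division by zero is undefined, making this step invalid.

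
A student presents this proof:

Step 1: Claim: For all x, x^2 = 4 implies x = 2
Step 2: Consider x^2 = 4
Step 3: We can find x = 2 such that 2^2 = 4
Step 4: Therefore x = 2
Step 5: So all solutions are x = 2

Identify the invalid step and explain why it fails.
Step 4: Therefore x = 2

Step 4 incorrectly concludes that x = 2 is the only solution. The proof shows that x = 2 is A solution (existence), but does not show it is the ONLY solution (uniqueness). In fact, x = -2 is also a solution since (-2)^2 = 4. Finding one solution doesn't prove there are no others.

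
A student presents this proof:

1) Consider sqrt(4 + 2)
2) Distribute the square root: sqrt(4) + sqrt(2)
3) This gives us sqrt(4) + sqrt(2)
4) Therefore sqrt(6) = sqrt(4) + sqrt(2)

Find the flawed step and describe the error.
Step 2: Distribute the square root: sqrt(4) + sqrt(2)

Step 2 incorrectly 'distributes' the square root over addition. The square root function does not distribute: sqrt(a + b) ≠ sqrt(a) + sqrt(b). In fact, sqrt(4 + 2) = sqrt(6) ≈ 2.4495, while sqrt(4) + sqrt(2) ≈ 3.4142.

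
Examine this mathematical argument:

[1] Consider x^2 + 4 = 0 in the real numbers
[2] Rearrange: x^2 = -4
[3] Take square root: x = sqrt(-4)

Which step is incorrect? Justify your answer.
Step 3: Take square root: x = sqrt(-4)

Step 3 takes the square root of -4, which is negative. In the real number system, the square root of a negative number is undefined. The equation x^2 + 4 = 0 has no real solutions. Square roots of negative numbers only exist in the complex numbers.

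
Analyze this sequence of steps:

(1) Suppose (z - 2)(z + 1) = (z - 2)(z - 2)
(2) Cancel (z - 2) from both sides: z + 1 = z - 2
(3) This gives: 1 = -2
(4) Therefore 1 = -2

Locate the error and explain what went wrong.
Step 2: Cancel (z - 2) from both sides: z + 1 = z - 2

Step 2 cancels (z - 2) from both sides. This is only valid if (z - 2) ≠ 0, i.e., z ≠ 2. When z = 2, both sides equal zero regardless of the other factors. The correct approach requires considering z = 2 as a separate case.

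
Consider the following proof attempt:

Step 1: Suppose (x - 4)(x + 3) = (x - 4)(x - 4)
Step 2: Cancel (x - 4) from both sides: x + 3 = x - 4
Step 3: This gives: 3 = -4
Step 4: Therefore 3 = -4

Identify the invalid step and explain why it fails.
Step 2: Cancel (x - 4) from both sides: x + 3 = x - 4

Step 2 cancels (x - 4) from both sides. This is only valid if (x - 4) ≠ 0, i.e., x ≠ 4. When x = 4, both sides equal zero regardless of the other factors. The correct approach requires considering x = 4 as a separate case.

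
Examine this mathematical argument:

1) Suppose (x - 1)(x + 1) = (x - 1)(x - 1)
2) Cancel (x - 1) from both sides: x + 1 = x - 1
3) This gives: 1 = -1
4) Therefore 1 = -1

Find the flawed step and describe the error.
Step 2: Cancel (x - 1) from both sides: x + 1 = x - 1

Step 2 cancels (x - 1) from both sides. This is only valid if (x - 1) ≠ 0, i.e., x ≠ 1. When x = 1, both sides equal zero regardless of the other factors. The correct approach requires considering x = 1 as a separate case.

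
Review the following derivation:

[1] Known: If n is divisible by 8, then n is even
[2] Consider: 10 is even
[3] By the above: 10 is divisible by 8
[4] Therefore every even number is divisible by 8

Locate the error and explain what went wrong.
Step 3: By the above: 10 is divisible by 8

Step 3 commits the fallacy of affirming the consequent. The known fact 'divisible by 8 → even' does NOT imply 'even → divisible by 8'. That would be the converse, which is false. For example, 10 is even but 10 ÷ 8 = 1.25, which is not an integer.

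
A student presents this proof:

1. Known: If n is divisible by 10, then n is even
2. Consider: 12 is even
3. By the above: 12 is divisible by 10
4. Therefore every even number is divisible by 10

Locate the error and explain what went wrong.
Step 3: By the above: 12 is divisible by 10

Step 3 commits the fallacy of affirming the consequent. The known fact 'divisible by 10 → even' does NOT imply 'even → divisible by 10'. That would be the converse, which is false. For example, 12 is even but 12 ÷ 10 = 1.20, which is not an integer.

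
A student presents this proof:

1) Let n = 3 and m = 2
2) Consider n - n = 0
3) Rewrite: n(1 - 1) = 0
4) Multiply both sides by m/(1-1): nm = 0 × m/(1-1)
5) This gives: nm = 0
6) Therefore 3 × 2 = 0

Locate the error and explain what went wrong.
Step 4: Multiply both sides by m/(1-1): nm = 0 × m/(1-1)

Step 4 multiplies both sides by m/(1-1). However, 1-1 = 0, so this is multiplication by m/0, which is undefined. We cannot multiply by an undefined expression.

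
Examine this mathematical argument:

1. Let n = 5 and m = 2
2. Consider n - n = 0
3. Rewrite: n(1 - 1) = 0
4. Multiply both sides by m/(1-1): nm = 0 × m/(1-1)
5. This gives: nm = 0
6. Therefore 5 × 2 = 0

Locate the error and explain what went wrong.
Step 4: Multiply both sides by m/(1-1): nm = 0 × m/(1-1)

Step 4 multiplies both sides by m/(1-1). However, 1-1 = 0, so this is multiplication by m/0, which is undefined. We cannot multiply by an undefined expression.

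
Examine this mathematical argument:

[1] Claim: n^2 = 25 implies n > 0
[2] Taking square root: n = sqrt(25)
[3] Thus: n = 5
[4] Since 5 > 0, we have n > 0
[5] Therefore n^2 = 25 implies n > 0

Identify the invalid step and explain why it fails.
Step 2: Taking square root: n = sqrt(25)

Step 2 takes the square root and assumes the positive root only. The equation n^2 = 25 actually has two solutions: n = 5 and n = -5. The proof silently assumes n > 0 without justification, then uses this assumption to conclude n > 0, which is circular. The counterexample n = -5 shows the claim is false.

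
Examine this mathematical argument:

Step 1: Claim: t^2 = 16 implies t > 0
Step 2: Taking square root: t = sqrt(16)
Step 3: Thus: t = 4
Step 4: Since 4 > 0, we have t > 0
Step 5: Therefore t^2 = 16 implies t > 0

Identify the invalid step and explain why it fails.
Step 2: Taking square root: t = sqrt(16)

Step 2 takes the square root and assumes the positive root only. The equation t^2 = 16 actually has two solutions: t = 4 and t = -4. The proof silently assumes t > 0 without justification, then uses this assumption to conclude t > 0, which is circular. The counterexample t = -4 shows the claim is false.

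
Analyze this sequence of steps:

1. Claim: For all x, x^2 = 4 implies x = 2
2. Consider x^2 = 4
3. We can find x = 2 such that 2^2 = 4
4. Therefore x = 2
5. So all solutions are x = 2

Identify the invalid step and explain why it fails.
Step 4: Therefore x = 2

Step 4 incorrectly concludes that x = 2 is the only solution. The proof shows that x = 2 is A solution (existence), but does not show it is the ONLY solution (uniqueness). In fact, x = -2 is also a solution since (-2)^2 = 4. Finding one solution doesn't prove there are no others.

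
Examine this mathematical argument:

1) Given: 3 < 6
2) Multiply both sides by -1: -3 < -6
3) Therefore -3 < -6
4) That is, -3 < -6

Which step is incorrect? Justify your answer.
Step 2: Multiply both sides by -1: -3 < -6

Step 2 multiplies both sides by -1 but fails to reverse the inequality sign. When multiplying (or dividing) an inequality by a negative number, the direction must be reversed. Since 3 < 6, we should get -3 > -6, i.e., -3 > -6.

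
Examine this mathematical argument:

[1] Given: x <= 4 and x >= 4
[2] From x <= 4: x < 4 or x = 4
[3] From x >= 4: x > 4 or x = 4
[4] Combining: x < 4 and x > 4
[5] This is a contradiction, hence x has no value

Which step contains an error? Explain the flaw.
Step 4: Combining: x < 4 and x > 4

Step 4 incorrectly combines the conditions. From x <= 4 and x >= 4, the intersection is x = 4. The error treats the 'or' cases as 'and' requirements. The correct conclusion is that x = 4 is the unique solution, not that no solution exists.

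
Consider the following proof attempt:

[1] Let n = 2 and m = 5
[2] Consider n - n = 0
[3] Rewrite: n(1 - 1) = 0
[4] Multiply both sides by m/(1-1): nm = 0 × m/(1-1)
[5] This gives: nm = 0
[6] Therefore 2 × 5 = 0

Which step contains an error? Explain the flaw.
Step 4: Multiply both sides by m/(1-1): nm = 0 × m/(1-1)

Step 4 multiplies both sides by m/(1-1). However, 1-1 = 0, so this is multiplication by m/0, which is undefined. We cannot multiply by an undefined expression.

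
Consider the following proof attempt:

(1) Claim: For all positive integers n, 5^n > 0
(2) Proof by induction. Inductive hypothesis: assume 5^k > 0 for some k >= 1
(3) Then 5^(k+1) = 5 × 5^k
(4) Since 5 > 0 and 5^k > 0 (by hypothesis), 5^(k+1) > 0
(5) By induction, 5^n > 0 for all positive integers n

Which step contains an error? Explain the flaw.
Step 5: By induction, 5^n > 0 for all positive integers n

Step 5 concludes the proof by induction, but no base case was ever established. A valid induction proof requires: (1) a base case proving 5^1 > 0, and (2) an inductive step showing IF 5^k > 0 THEN 5^(k+1) > 0. Steps 2-4 correctly establish the inductive step, but without the base case the conclusion in step 5 does not follow.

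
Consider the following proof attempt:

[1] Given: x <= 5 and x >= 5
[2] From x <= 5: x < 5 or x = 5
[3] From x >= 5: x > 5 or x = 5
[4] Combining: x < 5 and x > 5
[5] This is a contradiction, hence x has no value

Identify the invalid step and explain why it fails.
Step 4: Combining: x < 5 and x > 5

Step 4 incorrectly combines the conditions. From x <= 5 and x >= 5, the intersection is x = 5. The error treats the 'or' cases as 'and' requirements. The correct conclusion is that x = 5 is the unique solution, not that no solution exists.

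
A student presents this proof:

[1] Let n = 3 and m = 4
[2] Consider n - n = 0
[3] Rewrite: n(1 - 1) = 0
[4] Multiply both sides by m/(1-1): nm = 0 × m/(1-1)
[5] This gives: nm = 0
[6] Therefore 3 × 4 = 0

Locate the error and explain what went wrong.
Step 4: Multiply both sides by m/(1-1): nm = 0 × m/(1-1)

Step 4 multiplies both sides by m/(1-1). However, 1-1 = 0, so this is multiplication by m/0, which is undefined. We cannot multiply by an undefined expression.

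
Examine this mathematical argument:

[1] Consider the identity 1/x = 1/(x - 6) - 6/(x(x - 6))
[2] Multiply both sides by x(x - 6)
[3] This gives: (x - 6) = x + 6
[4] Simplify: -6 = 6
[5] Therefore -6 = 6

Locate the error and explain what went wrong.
Step 3: This gives: (x - 6) = x + 6

Step 3 makes a sign error when clearing denominators. Multiplying -6/(x(x - 6)) by x(x - 6) gives -6, not +6. The correct result is (x - 6) = x - 6, which is trivially true, not (x - 6) = x + 6. (Step 1 is a valid identity: 1/(x - 6) - 6/(x(x - 6)) = (x - 6)/(x(x - 6)) = 1/x.)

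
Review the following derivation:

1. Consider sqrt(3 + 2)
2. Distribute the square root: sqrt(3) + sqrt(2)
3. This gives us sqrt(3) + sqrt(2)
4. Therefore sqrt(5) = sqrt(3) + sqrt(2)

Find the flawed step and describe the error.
Step 2: Distribute the square root: sqrt(3) + sqrt(2)

Step 2 incorrectly 'distributes' the square root over addition. The square root function does not distribute: sqrt(a + b) ≠ sqrt(a) + sqrt(b). In fact, sqrt(3 + 2) = sqrt(5) ≈ 2.2361, while sqrt(3) + sqrt(2) ≈ 3.1463.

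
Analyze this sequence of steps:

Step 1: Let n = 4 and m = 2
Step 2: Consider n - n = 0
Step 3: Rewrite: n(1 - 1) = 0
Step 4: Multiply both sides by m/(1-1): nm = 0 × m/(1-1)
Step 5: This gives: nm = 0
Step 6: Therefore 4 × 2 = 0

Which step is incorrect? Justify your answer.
Step 4: Multiply both sides by m/(1-1): nm = 0 × m/(1-1)

Step 4 multiplies both sides by m/(1-1). However, 1-1 = 0, so this is multiplication by m/0, which is undefined. We cannot multiply by an undefined expression.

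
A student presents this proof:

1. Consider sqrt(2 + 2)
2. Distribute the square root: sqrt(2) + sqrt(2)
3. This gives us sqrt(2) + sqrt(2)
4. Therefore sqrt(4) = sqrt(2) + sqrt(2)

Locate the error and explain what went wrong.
Step 2: Distribute the square root: sqrt(2) + sqrt(2)

Step 2 incorrectly 'distributes' the square root over addition. The square root function does not distribute: sqrt(a + b) ≠ sqrt(a) + sqrt(b). In fact, sqrt(2 + 2) = sqrt(4) ≈ 2.0000, while sqrt(2) + sqrt(2) ≈ 2.8284.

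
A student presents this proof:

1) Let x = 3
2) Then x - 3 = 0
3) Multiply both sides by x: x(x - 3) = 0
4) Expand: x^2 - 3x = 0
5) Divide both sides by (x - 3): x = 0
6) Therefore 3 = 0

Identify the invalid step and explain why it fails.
Step 5: Divide both sides by (x - 3): x = 0

Step 5 divides both sides by (x - 3). However, since x = 3, we have (x - 3) = 0. Division by zero is undefined, making this step invalid.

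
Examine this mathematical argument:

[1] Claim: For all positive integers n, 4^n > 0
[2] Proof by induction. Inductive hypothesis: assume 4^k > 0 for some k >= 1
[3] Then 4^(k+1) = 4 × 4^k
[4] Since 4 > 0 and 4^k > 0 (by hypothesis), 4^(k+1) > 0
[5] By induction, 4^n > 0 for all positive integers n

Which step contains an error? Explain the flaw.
Step 5: By induction, 4^n > 0 for all positive integers n

Step 5 concludes the proof by induction, but no base case was ever established. A valid induction proof requires: (1) a base case proving 4^1 > 0, and (2) an inductive step showing IF 4^k > 0 THEN 4^(k+1) > 0. Steps 2-4 correctly establish the inductive step, but without the base case the conclusion in step 5 does not follow.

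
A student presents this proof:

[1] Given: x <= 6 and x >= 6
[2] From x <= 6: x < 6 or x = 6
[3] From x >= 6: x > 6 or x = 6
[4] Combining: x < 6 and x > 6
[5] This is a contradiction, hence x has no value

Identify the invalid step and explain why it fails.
Step 4: Combining: x < 6 and x > 6

Step 4 incorrectly combines the conditions. From x <= 6 and x >= 6, the intersection is x = 6. The error treats the 'or' cases as 'and' requirements. The correct conclusion is that x = 6 is the unique solution, not that no solution exists.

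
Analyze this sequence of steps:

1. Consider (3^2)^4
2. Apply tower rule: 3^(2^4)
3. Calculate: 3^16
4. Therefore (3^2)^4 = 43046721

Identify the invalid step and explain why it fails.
Step 2: Apply tower rule: 3^(2^4)

Step 2 incorrectly states that (a^b)^c = a^(b^c). The correct rule is (a^b)^c = a^(b×c). The actual value is (3^2)^4 = 3^8 = 6561, not 3^16 = 43046721.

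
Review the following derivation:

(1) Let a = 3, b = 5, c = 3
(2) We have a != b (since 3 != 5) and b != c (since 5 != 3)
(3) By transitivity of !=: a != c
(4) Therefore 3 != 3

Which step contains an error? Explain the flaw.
Step 3: By transitivity of !=: a != c

Step 3 incorrectly applies transitivity to the '!=' relation. Transitivity states: if a R b and b R c, then a R c. However, '!=' is not transitive. Counterexample: 3 != 5 and 5 != 3, but 3 = 3 (both equal 3). Transitivity holds for relations like <, <=, =, but not for !=.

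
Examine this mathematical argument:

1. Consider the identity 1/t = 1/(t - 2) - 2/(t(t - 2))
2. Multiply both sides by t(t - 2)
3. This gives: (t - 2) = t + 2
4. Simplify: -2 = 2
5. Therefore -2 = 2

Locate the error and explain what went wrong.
Step 3: This gives: (t - 2) = t + 2

Step 3 makes a sign error when clearing denominators. Multiplying -2/(t(t - 2)) by t(t - 2) gives -2, not +2. The correct result is (t - 2) = t - 2, which is trivially true, not (t - 2) = t + 2. (Step 1 is a valid identity: 1/(t - 2) - 2/(t(t - 2)) = (t - 2)/(t(t - 2)) = 1/t.)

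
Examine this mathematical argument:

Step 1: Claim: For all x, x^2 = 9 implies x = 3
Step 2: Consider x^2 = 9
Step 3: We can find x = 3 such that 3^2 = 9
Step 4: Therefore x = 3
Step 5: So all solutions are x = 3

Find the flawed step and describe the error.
Step 4: Therefore x = 3

Step 4 incorrectly concludes that x = 3 is the only solution. The proof shows that x = 3 is A solution (existence), but does not show it is the ONLY solution (uniqueness). In fact, x = -3 is also a solution since (-3)^2 = 9. Finding one solution doesn't prove there are no others.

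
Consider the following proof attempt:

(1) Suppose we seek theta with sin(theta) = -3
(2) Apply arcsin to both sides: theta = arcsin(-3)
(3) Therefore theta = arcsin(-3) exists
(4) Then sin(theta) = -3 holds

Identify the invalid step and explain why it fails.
Step 2: Apply arcsin to both sides: theta = arcsin(-3)

Step 2 applies arcsin to -3. However, arcsin(x) is only defined for x in [-1, 1] because sin(theta) can only produce values in that range. Since |-3| > 1, arcsin(-3) is undefined. There is no angle whose sine equals -3.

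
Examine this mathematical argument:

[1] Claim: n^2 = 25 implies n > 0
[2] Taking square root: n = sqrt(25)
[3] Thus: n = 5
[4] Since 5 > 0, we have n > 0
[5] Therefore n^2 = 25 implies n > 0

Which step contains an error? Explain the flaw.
Step 2: Taking square root: n = sqrt(25)

Step 2 takes the square root and assumes the positive root only. The equation n^2 = 25 actually has two solutions: n = 5 and n = -5. The proof silently assumes n > 0 without justification, then uses this assumption to conclude n > 0, which is circular. The counterexample n = -5 shows the claim is false.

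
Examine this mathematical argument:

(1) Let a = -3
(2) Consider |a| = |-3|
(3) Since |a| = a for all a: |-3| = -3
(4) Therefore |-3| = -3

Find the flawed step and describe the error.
Step 3: Since |a| = a for all a: |-3| = -3

Step 3 incorrectly states that |a| = a for all a. The correct definition is |a| = a when a >= 0, and |a| = -a when a < 0. Since -3 < 0, we have |-3| = -(-3) = 3, not -3.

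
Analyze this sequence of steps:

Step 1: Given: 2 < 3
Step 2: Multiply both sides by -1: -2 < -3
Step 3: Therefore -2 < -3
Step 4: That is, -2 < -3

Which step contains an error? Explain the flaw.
Step 2: Multiply both sides by -1: -2 < -3

Step 2 multiplies both sides by -1 but fails to reverse the inequality sign. When multiplying (or dividing) an inequality by a negative number, the direction must be reversed. Since 2 < 3, we should get -2 > -3, i.e., -2 > -3.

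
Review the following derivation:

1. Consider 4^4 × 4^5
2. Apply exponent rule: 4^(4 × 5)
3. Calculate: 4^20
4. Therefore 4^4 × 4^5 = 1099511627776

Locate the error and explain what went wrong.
Step 2: Apply exponent rule: 4^(4 × 5)

Step 2 incorrectly states that a^b × a^c = a^(b×c). The correct rule is a^b × a^c = a^(b+c). The actual value is 4^4 × 4^5 = 4^9 = 262144, not 4^20 = 1099511627776.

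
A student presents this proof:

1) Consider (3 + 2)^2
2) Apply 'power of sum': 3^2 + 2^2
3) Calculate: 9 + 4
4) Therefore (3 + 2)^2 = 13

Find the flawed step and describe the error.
Step 2: Apply 'power of sum': 3^2 + 2^2

Step 2 incorrectly applies a non-existent rule '(a+b)^n = a^n + b^n'. This is false in general. The correct expansion uses the binomial theorem. The actual value is (3 + 2)^2 = 5^2 = 25, not 13.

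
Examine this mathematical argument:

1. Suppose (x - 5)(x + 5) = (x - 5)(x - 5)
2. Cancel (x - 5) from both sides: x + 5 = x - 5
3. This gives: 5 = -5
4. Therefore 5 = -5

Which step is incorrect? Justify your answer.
Step 2: Cancel (x - 5) from both sides: x + 5 = x - 5

Step 2 cancels (x - 5) from both sides. This is only valid if (x - 5) ≠ 0, i.e., x ≠ 5. When x = 5, both sides equal zero regardless of the other factors. The correct approach requires considering x = 5 as a separate case.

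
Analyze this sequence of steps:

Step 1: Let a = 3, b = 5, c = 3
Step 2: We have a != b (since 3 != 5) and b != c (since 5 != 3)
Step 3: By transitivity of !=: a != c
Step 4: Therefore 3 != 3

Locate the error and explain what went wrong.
Step 3: By transitivity of !=: a != c

Step 3 incorrectly applies transitivity to the '!=' relation. Transitivity states: if a R b and b R c, then a R c. However, '!=' is not transitive. Counterexample: 3 != 5 and 5 != 3, but 3 = 3 (both equal 3). Transitivity holds for relations like <, <=, =, but not for !=.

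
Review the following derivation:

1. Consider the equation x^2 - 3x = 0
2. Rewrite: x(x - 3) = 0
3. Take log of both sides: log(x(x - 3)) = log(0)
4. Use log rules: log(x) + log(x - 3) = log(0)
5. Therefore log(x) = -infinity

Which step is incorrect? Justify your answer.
Step 3: Take log of both sides: log(x(x - 3)) = log(0)

Step 3 takes the logarithm of both sides, resulting in log(0) on the right side. The logarithm is only defined for positive numbers; log(0) is undefined (approaches negative infinity). This operation is invalid.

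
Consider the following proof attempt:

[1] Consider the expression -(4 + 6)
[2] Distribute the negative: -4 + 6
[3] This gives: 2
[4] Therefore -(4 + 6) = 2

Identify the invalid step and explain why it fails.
Step 2: Distribute the negative: -4 + 6

Step 2 incorrectly distributes the negative sign. The correct distribution is -(4 + 6) = -4 - 6 = -10. The negative must be applied to both terms, not just the first. The error treats -(4 + 6) as -4 + 6, which equals 2 instead of -10.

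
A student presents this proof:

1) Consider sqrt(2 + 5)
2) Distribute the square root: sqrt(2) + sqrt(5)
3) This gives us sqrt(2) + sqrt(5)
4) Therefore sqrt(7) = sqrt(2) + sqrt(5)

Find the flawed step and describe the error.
Step 2: Distribute the square root: sqrt(2) + sqrt(5)

Step 2 incorrectly 'distributes' the square root over addition. The square root function does not distribute: sqrt(a + b) ≠ sqrt(a) + sqrt(b). In fact, sqrt(2 + 5) = sqrt(7) ≈ 2.6458, while sqrt(2) + sqrt(5) ≈ 3.6503.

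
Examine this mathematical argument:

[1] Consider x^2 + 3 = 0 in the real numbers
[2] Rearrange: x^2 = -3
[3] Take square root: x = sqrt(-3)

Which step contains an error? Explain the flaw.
Step 3: Take square root: x = sqrt(-3)

Step 3 takes the square root of -3, which is negative. In the real number system, the square root of a negative number is undefined. The equation x^2 + 3 = 0 has no real solutions. Square roots of negative numbers only exist in the complex numbers.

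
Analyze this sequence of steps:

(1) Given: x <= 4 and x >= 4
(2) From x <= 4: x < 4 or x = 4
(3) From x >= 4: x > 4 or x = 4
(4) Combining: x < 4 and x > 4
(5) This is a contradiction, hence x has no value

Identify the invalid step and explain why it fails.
Step 4: Combining: x < 4 and x > 4

Step 4 incorrectly combines the conditions. From x <= 4 and x >= 4, the intersection is x = 4. The error treats the 'or' cases as 'and' requirements. The correct conclusion is that x = 4 is the unique solution, not that no solution exists.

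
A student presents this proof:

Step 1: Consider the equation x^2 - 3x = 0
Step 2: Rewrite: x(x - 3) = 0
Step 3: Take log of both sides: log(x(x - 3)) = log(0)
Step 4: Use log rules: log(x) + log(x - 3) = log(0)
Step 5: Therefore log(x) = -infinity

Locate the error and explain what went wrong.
Step 3: Take log of both sides: log(x(x - 3)) = log(0)

Step 3 takes the logarithm of both sides, resulting in log(0) on the right side. The logarithm is only defined for positive numbers; log(0) is undefined (approaches negative infinity). This operation is invalid.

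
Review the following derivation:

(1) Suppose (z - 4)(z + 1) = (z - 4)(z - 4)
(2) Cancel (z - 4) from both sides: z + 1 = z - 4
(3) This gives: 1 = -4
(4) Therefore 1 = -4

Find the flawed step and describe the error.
Step 2: Cancel (z - 4) from both sides: z + 1 = z - 4

Step 2 cancels (z - 4) from both sides. This is only valid if (z - 4) ≠ 0, i.e., z ≠ 4. When z = 4, both sides equal zero regardless of the other factors. The correct approach requires considering z = 4 as a separate case.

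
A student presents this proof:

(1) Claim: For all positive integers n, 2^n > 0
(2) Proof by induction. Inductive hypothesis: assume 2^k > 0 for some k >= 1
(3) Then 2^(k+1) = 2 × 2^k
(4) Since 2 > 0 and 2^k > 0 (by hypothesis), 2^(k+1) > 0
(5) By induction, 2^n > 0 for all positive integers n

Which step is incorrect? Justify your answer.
Step 5: By induction, 2^n > 0 for all positive integers n

Step 5 concludes the proof by induction, but no base case was ever established. A valid induction proof requires: (1) a base case proving 2^1 > 0, and (2) an inductive step showing IF 2^k > 0 THEN 2^(k+1) > 0. Steps 2-4 correctly establish the inductive step, but without the base case the conclusion in step 5 does not follow.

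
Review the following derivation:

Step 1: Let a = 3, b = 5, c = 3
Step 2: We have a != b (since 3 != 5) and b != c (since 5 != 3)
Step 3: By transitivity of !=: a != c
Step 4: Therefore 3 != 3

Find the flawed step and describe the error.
Step 3: By transitivity of !=: a != c

Step 3 incorrectly applies transitivity to the '!=' relation. Transitivity states: if a R b and b R c, then a R c. However, '!=' is not transitive. Counterexample: 3 != 5 and 5 != 3, but 3 = 3 (both equal 3). Transitivity holds for relations like <, <=, =, but not for !=.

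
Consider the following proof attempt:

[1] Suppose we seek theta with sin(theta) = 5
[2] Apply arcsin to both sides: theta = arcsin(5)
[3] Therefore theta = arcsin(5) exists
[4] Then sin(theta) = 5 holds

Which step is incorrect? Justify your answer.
Step 2: Apply arcsin to both sides: theta = arcsin(5)

Step 2 applies arcsin to 5. However, arcsin(x) is only defined for x in [-1, 1] because sin(theta) can only produce values in that range. Since |5| > 1, arcsin(5) is undefined. There is no angle whose sine equals 5.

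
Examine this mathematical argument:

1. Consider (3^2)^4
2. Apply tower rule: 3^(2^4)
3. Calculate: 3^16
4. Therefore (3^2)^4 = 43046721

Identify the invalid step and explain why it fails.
Step 2: Apply tower rule: 3^(2^4)

Step 2 incorrectly states that (a^b)^c = a^(b^c). The correct rule is (a^b)^c = a^(b×c). The actual value is (3^2)^4 = 3^8 = 6561, not 3^16 = 43046721.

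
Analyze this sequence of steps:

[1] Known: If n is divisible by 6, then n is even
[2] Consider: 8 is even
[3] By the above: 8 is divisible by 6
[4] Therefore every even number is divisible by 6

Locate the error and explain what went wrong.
Step 3: By the above: 8 is divisible by 6

Step 3 commits the fallacy of affirming the consequent. The known fact 'divisible by 6 → even' does NOT imply 'even → divisible by 6'. That would be the converse, which is false. For example, 8 is even but 8 ÷ 6 = 1.33, which is not an integer.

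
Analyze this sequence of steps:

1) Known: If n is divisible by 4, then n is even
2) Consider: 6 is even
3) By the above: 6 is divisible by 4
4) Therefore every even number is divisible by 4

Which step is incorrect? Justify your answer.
Step 3: By the above: 6 is divisible by 4

Step 3 commits the fallacy of affirming the consequent. The known fact 'divisible by 4 → even' does NOT imply 'even → divisible by 4'. That would be the converse, which is false. For example, 6 is even but 6 ÷ 4 = 1.50, which is not an integer.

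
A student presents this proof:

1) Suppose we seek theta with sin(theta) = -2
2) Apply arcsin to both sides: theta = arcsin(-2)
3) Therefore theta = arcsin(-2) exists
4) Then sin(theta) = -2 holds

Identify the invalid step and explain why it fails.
Step 2: Apply arcsin to both sides: theta = arcsin(-2)

Step 2 applies arcsin to -2. However, arcsin(x) is only defined for x in [-1, 1] because sin(theta) can only produce values in that range. Since |-2| > 1, arcsin(-2) is undefined. There is no angle whose sine equals -2.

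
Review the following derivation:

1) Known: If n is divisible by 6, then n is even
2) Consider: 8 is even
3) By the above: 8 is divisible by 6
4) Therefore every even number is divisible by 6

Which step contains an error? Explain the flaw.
Step 3: By the above: 8 is divisible by 6

Step 3 commits the fallacy of affirming the consequent. The known fact 'divisible by 6 → even' does NOT imply 'even → divisible by 6'. That would be the converse, which is false. For example, 8 is even but 8 ÷ 6 = 1.33, which is not an integer.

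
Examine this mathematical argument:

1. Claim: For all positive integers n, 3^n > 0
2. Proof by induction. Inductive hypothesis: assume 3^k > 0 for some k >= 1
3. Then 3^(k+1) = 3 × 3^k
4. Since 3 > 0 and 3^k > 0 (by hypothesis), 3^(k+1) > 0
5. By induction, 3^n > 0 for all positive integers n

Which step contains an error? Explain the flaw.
Step 5: By induction, 3^n > 0 for all positive integers n

Step 5 concludes the proof by induction, but no base case was ever established. A valid induction proof requires: (1) a base case proving 3^1 > 0, and (2) an inductive step showing IF 3^k > 0 THEN 3^(k+1) > 0. Steps 2-4 correctly establish the inductive step, but without the base case the conclusion in step 5 does not follow.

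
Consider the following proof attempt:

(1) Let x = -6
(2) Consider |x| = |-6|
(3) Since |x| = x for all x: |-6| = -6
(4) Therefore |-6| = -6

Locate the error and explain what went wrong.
Step 3: Since |x| = x for all x: |-6| = -6

Step 3 incorrectly states that |x| = x for all x. The correct definition is |x| = x when x >= 0, and |x| = -x when x < 0. Since -6 < 0, we have |-6| = -(-6) = 6, not -6.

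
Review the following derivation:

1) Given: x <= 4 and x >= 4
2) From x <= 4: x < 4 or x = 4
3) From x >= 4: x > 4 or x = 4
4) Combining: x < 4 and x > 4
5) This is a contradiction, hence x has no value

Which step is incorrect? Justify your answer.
Step 4: Combining: x < 4 and x > 4

Step 4 incorrectly combines the conditions. From x <= 4 and x >= 4, the intersection is x = 4. The error treats the 'or' cases as 'and' requirements. The correct conclusion is that x = 4 is the unique solution, not that no solution exists.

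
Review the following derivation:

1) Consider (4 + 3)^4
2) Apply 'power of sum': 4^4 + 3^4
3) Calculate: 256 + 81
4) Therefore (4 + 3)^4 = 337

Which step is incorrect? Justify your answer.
Step 2: Apply 'power of sum': 4^4 + 3^4

Step 2 incorrectly applies a non-existent rule '(a+b)^n = a^n + b^n'. This is false in general. The correct expansion uses the binomial theorem. The actual value is (4 + 3)^4 = 7^4 = 2401, not 337.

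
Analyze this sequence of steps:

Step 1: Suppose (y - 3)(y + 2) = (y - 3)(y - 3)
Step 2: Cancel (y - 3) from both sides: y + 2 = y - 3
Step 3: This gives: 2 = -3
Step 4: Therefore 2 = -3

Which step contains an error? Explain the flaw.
Step 2: Cancel (y - 3) from both sides: y + 2 = y - 3

Step 2 cancels (y - 3) from both sides. This is only valid if (y - 3) ≠ 0, i.e., y ≠ 3. When y = 3, both sides equal zero regardless of the other factors. The correct approach requires considering y = 3 as a separate case.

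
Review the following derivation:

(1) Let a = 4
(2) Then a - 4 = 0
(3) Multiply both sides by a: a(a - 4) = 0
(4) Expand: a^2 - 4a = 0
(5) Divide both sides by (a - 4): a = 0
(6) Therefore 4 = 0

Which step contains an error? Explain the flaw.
Step 5: Divide both sides by (a - 4): a = 0

Step 5 divides both sides by (a - 4). However, since a = 4, we have (a - 4) = 0. Division by zero is undefined, making this step invalid.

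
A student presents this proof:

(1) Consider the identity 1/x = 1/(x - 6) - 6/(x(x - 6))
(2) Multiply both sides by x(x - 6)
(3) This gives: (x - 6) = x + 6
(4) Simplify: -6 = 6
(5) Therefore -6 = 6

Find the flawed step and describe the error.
Step 3: This gives: (x - 6) = x + 6

Step 3 makes a sign error when clearing denominators. Multiplying -6/(x(x - 6)) by x(x - 6) gives -6, not +6. The correct result is (x - 6) = x - 6, which is trivially true, not (x - 6) = x + 6. (Step 1 is a valid identity: 1/(x - 6) - 6/(x(x - 6)) = (x - 6)/(x(x - 6)) = 1/x.)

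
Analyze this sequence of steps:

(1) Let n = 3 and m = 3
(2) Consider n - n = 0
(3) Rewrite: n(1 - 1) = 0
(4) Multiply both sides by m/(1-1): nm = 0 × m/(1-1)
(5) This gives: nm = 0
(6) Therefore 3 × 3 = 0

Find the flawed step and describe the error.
Step 4: Multiply both sides by m/(1-1): nm = 0 × m/(1-1)

Step 4 multiplies both sides by m/(1-1). However, 1-1 = 0, so this is multiplication by m/0, which is undefined. We cannot multiply by an undefined expression.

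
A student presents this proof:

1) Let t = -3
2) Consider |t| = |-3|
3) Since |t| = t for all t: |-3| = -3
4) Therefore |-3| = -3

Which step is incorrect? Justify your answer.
Step 3: Since |t| = t for all t: |-3| = -3

Step 3 incorrectly states that |t| = t for all t. The correct definition is |t| = t when t >= 0, and |t| = -t when t < 0. Since -3 < 0, we have |-3| = -(-3) = 3, not -3.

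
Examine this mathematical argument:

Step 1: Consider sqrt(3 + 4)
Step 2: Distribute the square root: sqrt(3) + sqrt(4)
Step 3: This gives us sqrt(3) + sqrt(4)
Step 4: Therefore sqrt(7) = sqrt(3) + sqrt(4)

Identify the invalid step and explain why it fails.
Step 2: Distribute the square root: sqrt(3) + sqrt(4)

Step 2 incorrectly 'distributes' the square root over addition. The square root function does not distribute: sqrt(a + b) ≠ sqrt(a) + sqrt(b). In fact, sqrt(3 + 4) = sqrt(7) ≈ 2.6458, while sqrt(3) + sqrt(4) ≈ 3.7321.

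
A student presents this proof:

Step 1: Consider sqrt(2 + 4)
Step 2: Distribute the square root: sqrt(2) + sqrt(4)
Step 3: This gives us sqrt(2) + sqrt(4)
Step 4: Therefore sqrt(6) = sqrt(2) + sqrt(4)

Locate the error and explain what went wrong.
Step 2: Distribute the square root: sqrt(2) + sqrt(4)

Step 2 incorrectly 'distributes' the square root over addition. The square root function does not distribute: sqrt(a + b) ≠ sqrt(a) + sqrt(b). In fact, sqrt(2 + 4) = sqrt(6) ≈ 2.4495, while sqrt(2) + sqrt(4) ≈ 3.4142.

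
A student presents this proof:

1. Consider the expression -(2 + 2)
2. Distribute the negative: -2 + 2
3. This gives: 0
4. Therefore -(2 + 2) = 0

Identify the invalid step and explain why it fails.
Step 2: Distribute the negative: -2 + 2

Step 2 incorrectly distributes the negative sign. The correct distribution is -(2 + 2) = -2 - 2 = -4. The negative must be applied to both terms, not just the first. The error treats -(2 + 2) as -2 + 2, which equals 0 instead of -4.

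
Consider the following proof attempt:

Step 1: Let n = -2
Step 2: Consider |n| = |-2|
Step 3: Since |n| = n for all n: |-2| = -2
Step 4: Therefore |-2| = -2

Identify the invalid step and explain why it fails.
Step 3: Since |n| = n for all n: |-2| = -2

Step 3 incorrectly states that |n| = n for all n. The correct definition is |n| = n when n >= 0, and |n| = -n when n < 0. Since -2 < 0, we have |-2| = -(-2) = 2, not -2.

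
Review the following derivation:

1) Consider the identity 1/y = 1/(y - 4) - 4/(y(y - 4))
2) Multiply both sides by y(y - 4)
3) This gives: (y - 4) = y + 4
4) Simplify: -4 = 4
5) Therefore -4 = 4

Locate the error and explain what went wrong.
Step 3: This gives: (y - 4) = y + 4

Step 3 makes a sign error when clearing denominators. Multiplying -4/(y(y - 4)) by y(y - 4) gives -4, not +4. The correct result is (y - 4) = y - 4, which is trivially true, not (y - 4) = y + 4. (Step 1 is a valid identity: 1/(y - 4) - 4/(y(y - 4)) = (y - 4)/(y(y - 4)) = 1/y.)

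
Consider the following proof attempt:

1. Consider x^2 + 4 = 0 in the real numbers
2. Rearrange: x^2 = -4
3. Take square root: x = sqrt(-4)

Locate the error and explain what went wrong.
Step 3: Take square root: x = sqrt(-4)

Step 3 takes the square root of -4, which is negative. In the real number system, the square root of a negative number is undefined. The equation x^2 + 4 = 0 has no real solutions. Square roots of negative numbers only exist in the complex numbers.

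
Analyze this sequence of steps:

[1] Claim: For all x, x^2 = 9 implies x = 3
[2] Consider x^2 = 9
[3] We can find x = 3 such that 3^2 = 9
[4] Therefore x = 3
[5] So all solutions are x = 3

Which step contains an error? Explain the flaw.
Step 4: Therefore x = 3

Step 4 incorrectly concludes that x = 3 is the only solution. The proof shows that x = 3 is A solution (existence), but does not show it is the ONLY solution (uniqueness). In fact, x = -3 is also a solution since (-3)^2 = 9. Finding one solution doesn't prove there are no others.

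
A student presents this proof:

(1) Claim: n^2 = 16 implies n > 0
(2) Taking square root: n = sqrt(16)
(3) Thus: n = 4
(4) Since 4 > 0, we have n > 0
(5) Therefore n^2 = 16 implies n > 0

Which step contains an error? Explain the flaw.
Step 2: Taking square root: n = sqrt(16)

Step 2 takes the square root and assumes the positive root only. The equation n^2 = 16 actually has two solutions: n = 4 and n = -4. The proof silently assumes n > 0 without justification, then uses this assumption to conclude n > 0, which is circular. The counterexample n = -4 shows the claim is false.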